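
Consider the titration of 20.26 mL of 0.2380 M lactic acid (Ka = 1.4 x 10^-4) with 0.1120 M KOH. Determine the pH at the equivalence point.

n(HC3H5O3) = 0.2380 x 0.02026 = 0.004822 mol; V(KOH) at equivalence = 0.004822/0.1120 = 0.04305 L.
At equivalence all the acid is converted to C3H5O3-; total volume = 0.02026 + 0.04305 = 0.06331 L, so [C3H5O3-] = 0.004822/0.06331 = 0.07616 M.
Kb = Kw/Ka = 1.0e-14 / 1.4 x 10^-4 = 7.14e-11.
[OH^-] = sqrt(Kb x [C3H5O3-]) = sqrt(7.14e-11 x 0.07616) = 2.33e-6 M.
pOH = 5.63, so pH = 14.00 - 5.63 = 8.37.

8.37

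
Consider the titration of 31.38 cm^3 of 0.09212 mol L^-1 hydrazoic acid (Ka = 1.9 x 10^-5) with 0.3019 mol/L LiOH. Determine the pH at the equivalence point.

8.78

n(HN3) = 0.09212 x 0.03138 = 0.002891 mol; V(LiOH) at equivalence = 0.002891/0.3019 = 0.009575 L.
At equivalence all the acid is converted to N3-; total volume = 0.03138 + 0.009575 = 0.04096 L, so [N3-] = 0.002891/0.04096 = 0.07058 M.
Kb = Kw/Ka = 1.0e-14 / 1.9 x 10^-5 = 5.26e-10.
[OH^-] = sqrt(Kb x [N3-]) = sqrt(5.26e-10 x 0.07058) = 6.09e-6 M.
pOH = 5.22, so pH = 14.00 - 5.22 = 8.78.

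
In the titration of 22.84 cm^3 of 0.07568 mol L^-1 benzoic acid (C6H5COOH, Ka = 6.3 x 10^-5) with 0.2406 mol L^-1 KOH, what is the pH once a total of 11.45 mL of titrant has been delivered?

12.48

n(acid) = 0.07568 x 0.02284 = 0.001729 mol; n(KOH) added = 0.2406 x 0.01145 = 0.002755 mol.
Base is in excess by 0.002755 - 0.001729 = 0.001026 mol in a total volume of 0.03429 L.
[OH^-] = 0.001026/0.03429 = 0.02993 M, so pOH = 1.52 and pH = 14.00 - 1.52 = 12.48.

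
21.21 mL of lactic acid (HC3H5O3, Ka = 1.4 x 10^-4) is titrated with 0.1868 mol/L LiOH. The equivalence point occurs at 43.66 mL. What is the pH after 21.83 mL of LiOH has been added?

21.83 mL is exactly half the equivalence volume (43.66/2), i.e. the half-equivalence point.
There, n(HA) = n(A^-), so pH = pKa = -log(1.4 x 10^-4) = 3.85.

3.85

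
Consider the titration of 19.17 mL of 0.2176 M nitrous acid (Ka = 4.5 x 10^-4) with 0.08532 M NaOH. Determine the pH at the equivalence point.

8.07

n(HNO2) = 0.2176 x 0.01917 = 0.004171 mol; V(NaOH) at equivalence = 0.004171/0.08532 = 0.04889 L.
At equivalence all the acid is converted to NO2-; total volume = 0.01917 + 0.04889 = 0.06806 L, so [NO2-] = 0.004171/0.06806 = 0.06129 M.
Kb = Kw/Ka = 1.0e-14 / 4.5 x 10^-4 = 2.22e-11.
[OH^-] = sqrt(Kb x [NO2-]) = sqrt(2.22e-11 x 0.06129) = 1.17e-6 M.
pOH = 5.93, so pH = 14.00 - 5.93 = 8.07.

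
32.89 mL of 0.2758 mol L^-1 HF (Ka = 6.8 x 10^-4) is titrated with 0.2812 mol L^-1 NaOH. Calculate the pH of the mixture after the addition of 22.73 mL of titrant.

3.55

Initial n(HF) = 0.2758 x 0.03289 = 0.009071 mol.
n(NaOH) added = 0.2812 x 0.02273 = 0.006392 mol, converting that many moles of HF to F-.
Remaining n(HF) = 0.002679 mol; n(F-) = 0.006392 mol.
By Henderson-Hasselbalch, pH = pKa + log([A^-]/[HA]) = 3.17 + log(0.006392/0.002679) = 3.17 + (+0.38) = 3.55.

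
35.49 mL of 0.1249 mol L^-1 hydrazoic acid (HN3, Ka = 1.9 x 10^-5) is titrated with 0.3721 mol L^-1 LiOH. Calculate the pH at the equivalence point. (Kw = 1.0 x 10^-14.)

8.85

n(HN3) = 0.1249 x 0.03549 = 0.004433 mol; V(LiOH) at equivalence = 0.004433/0.3721 = 0.01191 L.
At equivalence all the acid is converted to N3-; total volume = 0.03549 + 0.01191 = 0.04740 L, so [N3-] = 0.004433/0.04740 = 0.09351 M.
Kb = Kw/Ka = 1.0e-14 / 1.9 x 10^-5 = 5.26e-10.
[OH^-] = sqrt(Kb x [N3-]) = sqrt(5.26e-10 x 0.09351) = 7.02e-6 M.
pOH = 5.15, so pH = 14.00 - 5.15 = 8.85.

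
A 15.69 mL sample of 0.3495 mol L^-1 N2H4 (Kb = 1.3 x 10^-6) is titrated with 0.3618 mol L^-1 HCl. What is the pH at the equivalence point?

4.43

n(N2H4) = 0.3495 x 0.01569 = 0.005484 mol; V(HCl) at equivalence = 0.005484/0.3618 = 0.01516 L.
At equivalence the base is fully converted to N2H5+; total volume = 0.03085 L, so [N2H5+] = 0.005484/0.03085 = 0.1778 M.
Ka(N2H5+) = Kw/Kb = 1.0e-14 / 1.3 x 10^-6 = 7.69e-9.
[H^+] = sqrt(Ka x [N2H5+]) = sqrt(7.69e-9 x 0.1778) = 3.70e-5 M.
pH = -log(3.70e-5) = 4.43.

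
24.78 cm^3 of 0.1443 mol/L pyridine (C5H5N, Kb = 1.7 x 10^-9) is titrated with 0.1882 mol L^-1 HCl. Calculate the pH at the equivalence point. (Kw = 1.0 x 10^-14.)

3.16

n(C5H5N) = 0.1443 x 0.02478 = 0.003576 mol; V(HCl) at equivalence = 0.003576/0.1882 = 0.01900 L.
At equivalence the base is fully converted to C5H5NH+; total volume = 0.04378 L, so [C5H5NH+] = 0.003576/0.04378 = 0.08168 M.
Ka(C5H5NH+) = Kw/Kb = 1.0e-14 / 1.7 x 10^-9 = 5.88e-6.
[H^+] = sqrt(Ka x [C5H5NH+]) = sqrt(5.88e-6 x 0.08168) = 0.000693 M.
pH = -log(0.000693) = 3.16.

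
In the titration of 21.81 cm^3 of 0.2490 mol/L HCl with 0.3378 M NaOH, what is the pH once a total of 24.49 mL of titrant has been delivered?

12.79

n(acid) = 0.2490 x 0.02181 = 0.005431 mol; n(NaOH) added = 0.3378 x 0.02449 = 0.008273 mol.
Base is in excess by 0.008273 - 0.005431 = 0.002842 mol in a total volume of 0.04630 L.
[OH^-] = 0.002842/0.04630 = 0.06138 M, so pOH = 1.21 and pH = 14.00 - 1.21 = 12.79.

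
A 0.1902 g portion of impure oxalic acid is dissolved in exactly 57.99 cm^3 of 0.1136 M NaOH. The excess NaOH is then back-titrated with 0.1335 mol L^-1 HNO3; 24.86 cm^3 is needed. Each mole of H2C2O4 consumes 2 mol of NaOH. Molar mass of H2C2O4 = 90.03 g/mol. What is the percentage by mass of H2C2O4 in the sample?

Total n(NaOH) added = 0.1136 x 0.05799 = 0.006588 mol.
n(HNO3) used = 0.1335 x 0.02486 = 0.003319 mol, which equals the excess n(NaOH).
So n(NaOH) consumed by the sample = 0.006588 - 0.003319 = 0.003269 mol.
n(H2C2O4) = 0.003269 / 2 = 0.001634 mol.
mass H2C2O4 = 0.001634 x 90.03 = 0.1471 g, so %H2C2O4 = 0.1471/0.1902 x 100 = 77.4%.

77.4%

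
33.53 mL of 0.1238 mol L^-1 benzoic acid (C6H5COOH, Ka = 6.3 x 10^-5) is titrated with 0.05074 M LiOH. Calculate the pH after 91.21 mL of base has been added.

n(acid) = 0.1238 x 0.03353 = 0.004151 mol; n(LiOH) added = 0.05074 x 0.09121 = 0.004628 mol.
Base is in excess by 0.004628 - 0.004151 = 0.0004770 mol in a total volume of 0.1247 L.
[OH^-] = 0.0004770/0.1247 = 0.003824 M, so pOH = 2.42 and pH = 14.00 - 2.42 = 11.58.

11.58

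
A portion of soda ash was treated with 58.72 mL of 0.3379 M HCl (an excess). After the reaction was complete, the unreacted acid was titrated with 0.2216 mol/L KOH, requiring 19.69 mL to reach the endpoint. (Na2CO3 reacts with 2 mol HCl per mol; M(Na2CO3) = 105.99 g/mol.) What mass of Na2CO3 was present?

0.820 g

Total n(HCl) added = 0.3379 x 0.05872 = 0.01984 mol.
n(KOH) used = 0.2216 x 0.01969 = 0.004363 mol, which equals the excess n(HCl).
So n(HCl) consumed by the sample = 0.01984 - 0.004363 = 0.01548 mol.
n(Na2CO3) = 0.01548 / 2 = 0.007739 mol.
mass = 0.007739 mol x 105.99 g/mol = 0.820 g.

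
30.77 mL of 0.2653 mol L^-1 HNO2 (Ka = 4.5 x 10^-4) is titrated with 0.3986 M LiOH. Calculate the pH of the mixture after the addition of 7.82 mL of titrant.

Initial n(HNO2) = 0.2653 x 0.03077 = 0.008163 mol.
n(LiOH) added = 0.3986 x 0.007820 = 0.003117 mol, converting that many moles of HNO2 to NO2-.
Remaining n(HNO2) = 0.005046 mol; n(NO2-) = 0.003117 mol.
By Henderson-Hasselbalch, pH = pKa + log([A^-]/[HA]) = 3.35 + log(0.003117/0.005046) = 3.35 + (-0.21) = 3.14.

3.14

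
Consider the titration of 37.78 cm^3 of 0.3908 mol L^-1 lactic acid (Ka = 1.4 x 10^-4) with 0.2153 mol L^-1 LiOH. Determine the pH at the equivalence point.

n(HC3H5O3) = 0.3908 x 0.03778 = 0.01476 mol; V(LiOH) at equivalence = 0.01476/0.2153 = 0.06858 L.
At equivalence all the acid is converted to C3H5O3-; total volume = 0.03778 + 0.06858 = 0.1064 L, so [C3H5O3-] = 0.01476/0.1064 = 0.1388 M.
Kb = Kw/Ka = 1.0e-14 / 1.4 x 10^-4 = 7.14e-11.
[OH^-] = sqrt(Kb x [C3H5O3-]) = sqrt(7.14e-11 x 0.1388) = 3.15e-6 M.
pOH = 5.50, so pH = 14.00 - 5.50 = 8.50.

8.50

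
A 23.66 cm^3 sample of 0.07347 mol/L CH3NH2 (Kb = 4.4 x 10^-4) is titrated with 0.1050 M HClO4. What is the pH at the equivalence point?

6.00

n(CH3NH2) = 0.07347 x 0.02366 = 0.001738 mol; V(HClO4) at equivalence = 0.001738/0.1050 = 0.01656 L.
At equivalence the base is fully converted to CH3NH3+; total volume = 0.04022 L, so [CH3NH3+] = 0.001738/0.04022 = 0.04322 M.
Ka(CH3NH3+) = Kw/Kb = 1.0e-14 / 4.4 x 10^-4 = 2.27e-11.
[H^+] = sqrt(Ka x [CH3NH3+]) = sqrt(2.27e-11 x 0.04322) = 9.91e-7 M.
pH = -log(9.91e-7) = 6.00.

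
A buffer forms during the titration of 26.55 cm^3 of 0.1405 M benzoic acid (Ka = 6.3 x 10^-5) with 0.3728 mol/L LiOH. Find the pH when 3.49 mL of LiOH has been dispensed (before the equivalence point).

3.93

Initial n(C6H5COOH) = 0.1405 x 0.02655 = 0.003730 mol.
n(LiOH) added = 0.3728 x 0.003490 = 0.001301 mol, converting that many moles of C6H5COOH to C6H5COO-.
Remaining n(C6H5COOH) = 0.002429 mol; n(C6H5COO-) = 0.001301 mol.
By Henderson-Hasselbalch, pH = pKa + log([A^-]/[HA]) = 4.20 + log(0.001301/0.002429) = 4.20 + (-0.27) = 3.93.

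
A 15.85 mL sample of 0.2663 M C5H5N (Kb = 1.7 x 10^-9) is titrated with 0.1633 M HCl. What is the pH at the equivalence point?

n(C5H5N) = 0.2663 x 0.01585 = 0.004221 mol; V(HCl) at equivalence = 0.004221/0.1633 = 0.02585 L.
At equivalence the base is fully converted to C5H5NH+; total volume = 0.04170 L, so [C5H5NH+] = 0.004221/0.04170 = 0.1012 M.
Ka(C5H5NH+) = Kw/Kb = 1.0e-14 / 1.7 x 10^-9 = 5.88e-6.
[H^+] = sqrt(Ka x [C5H5NH+]) = sqrt(5.88e-6 x 0.1012) = 0.000772 M.
pH = -log(0.000772) = 3.11.

3.11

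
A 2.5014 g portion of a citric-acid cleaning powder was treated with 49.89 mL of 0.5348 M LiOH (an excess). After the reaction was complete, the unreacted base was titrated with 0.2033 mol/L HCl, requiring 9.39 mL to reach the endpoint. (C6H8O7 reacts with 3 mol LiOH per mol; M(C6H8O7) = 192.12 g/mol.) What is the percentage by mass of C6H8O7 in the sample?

Total n(LiOH) added = 0.5348 x 0.04989 = 0.02668 mol.
n(HCl) used = 0.2033 x 0.009390 = 0.001909 mol, which equals the excess n(LiOH).
So n(LiOH) consumed by the sample = 0.02668 - 0.001909 = 0.02477 mol.
n(C6H8O7) = 0.02477 / 3 = 0.008257 mol.
mass C6H8O7 = 0.008257 x 192.12 = 1.586 g, so %C6H8O7 = 1.586/2.5014 x 100 = 63.4%.

63.4%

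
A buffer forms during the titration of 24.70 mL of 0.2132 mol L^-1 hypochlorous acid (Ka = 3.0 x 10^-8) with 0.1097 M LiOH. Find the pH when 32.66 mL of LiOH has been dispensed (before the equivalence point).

Initial n(HClO) = 0.2132 x 0.02470 = 0.005266 mol.
n(LiOH) added = 0.1097 x 0.03266 = 0.003583 mol, converting that many moles of HClO to ClO-.
Remaining n(HClO) = 0.001683 mol; n(ClO-) = 0.003583 mol.
By Henderson-Hasselbalch, pH = pKa + log([A^-]/[HA]) = 7.52 + log(0.003583/0.001683) = 7.52 + (+0.33) = 7.85.

7.85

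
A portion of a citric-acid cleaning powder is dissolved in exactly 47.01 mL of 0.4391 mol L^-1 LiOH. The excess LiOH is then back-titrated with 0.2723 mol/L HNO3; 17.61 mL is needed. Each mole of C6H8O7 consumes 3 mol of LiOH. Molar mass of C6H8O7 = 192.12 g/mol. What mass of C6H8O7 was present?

1.01 g

Total n(LiOH) added = 0.4391 x 0.04701 = 0.02064 mol.
n(HNO3) used = 0.2723 x 0.01761 = 0.004795 mol, which equals the excess n(LiOH).
So n(LiOH) consumed by the sample = 0.02064 - 0.004795 = 0.01585 mol.
n(C6H8O7) = 0.01585 / 3 = 0.005282 mol.
mass = 0.005282 mol x 192.12 g/mol = 1.01 g.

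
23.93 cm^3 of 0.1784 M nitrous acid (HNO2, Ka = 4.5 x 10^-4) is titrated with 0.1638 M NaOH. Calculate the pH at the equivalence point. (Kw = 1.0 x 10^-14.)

8.14

n(HNO2) = 0.1784 x 0.02393 = 0.004269 mol; V(NaOH) at equivalence = 0.004269/0.1638 = 0.02606 L.
At equivalence all the acid is converted to NO2-; total volume = 0.02393 + 0.02606 = 0.04999 L, so [NO2-] = 0.004269/0.04999 = 0.08539 M.
Kb = Kw/Ka = 1.0e-14 / 4.5 x 10^-4 = 2.22e-11.
[OH^-] = sqrt(Kb x [NO2-]) = sqrt(2.22e-11 x 0.08539) = 1.38e-6 M.
pOH = 5.86, so pH = 14.00 - 5.86 = 8.14.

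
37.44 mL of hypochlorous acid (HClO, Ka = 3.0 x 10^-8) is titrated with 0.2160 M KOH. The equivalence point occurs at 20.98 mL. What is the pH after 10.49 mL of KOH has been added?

10.49 mL is exactly half the equivalence volume (20.98/2), i.e. the half-equivalence point.
There, n(HA) = n(A^-), so pH = pKa = -log(3.0 x 10^-8) = 7.52.

7.52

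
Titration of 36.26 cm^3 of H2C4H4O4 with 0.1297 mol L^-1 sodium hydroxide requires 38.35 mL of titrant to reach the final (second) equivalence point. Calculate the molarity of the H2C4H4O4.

n(NaOH) = 0.1297 x 0.03835 = 0.004974 mol.
At the final (second) equivalence point, 2 mol OH^- react per mol H2C4H4O4, so n(H2C4H4O4) = 0.004974 / 2 = 0.002487 mol.
[H2C4H4O4] = 0.002487 / 0.03626 L = 0.0686 M.

0.0686 M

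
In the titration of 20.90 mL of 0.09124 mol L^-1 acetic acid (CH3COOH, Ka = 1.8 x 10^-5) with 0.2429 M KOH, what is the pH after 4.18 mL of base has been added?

4.80

Initial n(CH3COOH) = 0.09124 x 0.02090 = 0.001907 mol.
n(KOH) added = 0.2429 x 0.004180 = 0.001015 mol, converting that many moles of CH3COOH to CH3COO-.
Remaining n(CH3COOH) = 0.0008916 mol; n(CH3COO-) = 0.001015 mol.
By Henderson-Hasselbalch, pH = pKa + log([A^-]/[HA]) = 4.74 + log(0.001015/0.0008916) = 4.74 + (+0.06) = 4.80.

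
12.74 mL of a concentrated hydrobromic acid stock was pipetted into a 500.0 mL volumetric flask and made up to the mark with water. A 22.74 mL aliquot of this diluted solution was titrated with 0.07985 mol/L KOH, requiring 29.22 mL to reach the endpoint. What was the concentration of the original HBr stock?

4.03 M

n(KOH) = 0.07985 x 0.02922 = 0.002333 mol.
n(HBr) in the aliquot = 0.002333 mol.
[diluted HBr] = 0.002333 / 0.02274 = 0.1026 M.
Dilution factor = 500.0/12.74 = 39.25, so [stock] = 0.1026 x 39.25 = 4.03 M.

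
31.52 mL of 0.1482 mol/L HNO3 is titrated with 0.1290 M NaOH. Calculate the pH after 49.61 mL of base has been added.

12.33

n(acid) = 0.1482 x 0.03152 = 0.004671 mol; n(NaOH) added = 0.1290 x 0.04961 = 0.006400 mol.
Base is in excess by 0.006400 - 0.004671 = 0.001728 mol in a total volume of 0.08113 L.
[OH^-] = 0.001728/0.08113 = 0.02130 M, so pOH = 1.67 and pH = 14.00 - 1.67 = 12.33.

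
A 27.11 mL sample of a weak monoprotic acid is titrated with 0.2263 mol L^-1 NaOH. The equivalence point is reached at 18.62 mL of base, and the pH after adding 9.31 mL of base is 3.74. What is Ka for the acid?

9.31 mL is half of the equivalence volume, so this is the half-equivalence point where [HA] = [A^-].
At half-equivalence pH = pKa, so pKa = 3.74.
Ka = 10^(-3.74) = 1.8 x 10^-4.

1.8 x 10^-4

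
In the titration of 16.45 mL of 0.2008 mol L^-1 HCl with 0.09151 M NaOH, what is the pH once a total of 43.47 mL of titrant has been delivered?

12.05

n(acid) = 0.2008 x 0.01645 = 0.003303 mol; n(NaOH) added = 0.09151 x 0.04347 = 0.003978 mol.
Base is in excess by 0.003978 - 0.003303 = 0.0006748 mol in a total volume of 0.05992 L.
[OH^-] = 0.0006748/0.05992 = 0.01126 M, so pOH = 1.95 and pH = 14.00 - 1.95 = 12.05.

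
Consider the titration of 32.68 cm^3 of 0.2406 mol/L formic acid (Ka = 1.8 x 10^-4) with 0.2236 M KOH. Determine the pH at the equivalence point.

n(HCOOH) = 0.2406 x 0.03268 = 0.007863 mol; V(KOH) at equivalence = 0.007863/0.2236 = 0.03516 L.
At equivalence all the acid is converted to HCOO-; total volume = 0.03268 + 0.03516 = 0.06784 L, so [HCOO-] = 0.007863/0.06784 = 0.1159 M.
Kb = Kw/Ka = 1.0e-14 / 1.8 x 10^-4 = 5.56e-11.
[OH^-] = sqrt(Kb x [HCOO-]) = sqrt(5.56e-11 x 0.1159) = 2.54e-6 M.
pOH = 5.60, so pH = 14.00 - 5.60 = 8.40.

8.40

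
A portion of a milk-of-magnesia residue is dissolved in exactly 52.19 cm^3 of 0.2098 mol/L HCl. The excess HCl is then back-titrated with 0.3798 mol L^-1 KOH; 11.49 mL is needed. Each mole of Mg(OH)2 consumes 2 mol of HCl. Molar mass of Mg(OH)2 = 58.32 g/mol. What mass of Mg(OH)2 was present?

Total n(HCl) added = 0.2098 x 0.05219 = 0.01095 mol.
n(KOH) used = 0.3798 x 0.01149 = 0.004364 mol, which equals the excess n(HCl).
So n(HCl) consumed by the sample = 0.01095 - 0.004364 = 0.006586 mol.
n(Mg(OH)2) = 0.006586 / 2 = 0.003293 mol.
mass = 0.003293 mol x 58.32 g/mol = 0.192 g.

0.192 g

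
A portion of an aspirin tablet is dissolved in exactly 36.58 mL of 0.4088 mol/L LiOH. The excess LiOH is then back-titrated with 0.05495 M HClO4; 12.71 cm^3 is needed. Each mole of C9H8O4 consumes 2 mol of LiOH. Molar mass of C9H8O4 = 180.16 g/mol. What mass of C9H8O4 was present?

Total n(LiOH) added = 0.4088 x 0.03658 = 0.01495 mol.
n(HClO4) used = 0.05495 x 0.01271 = 0.0006984 mol, which equals the excess n(LiOH).
So n(LiOH) consumed by the sample = 0.01495 - 0.0006984 = 0.01426 mol.
n(C9H8O4) = 0.01426 / 2 = 0.007128 mol.
mass = 0.007128 mol x 180.16 g/mol = 1.28 g.

1.28 g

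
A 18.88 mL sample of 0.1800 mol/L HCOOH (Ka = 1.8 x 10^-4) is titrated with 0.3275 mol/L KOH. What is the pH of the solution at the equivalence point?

8.40

n(HCOOH) = 0.1800 x 0.01888 = 0.003398 mol; V(KOH) at equivalence = 0.003398/0.3275 = 0.01038 L.
At equivalence all the acid is converted to HCOO-; total volume = 0.01888 + 0.01038 = 0.02926 L, so [HCOO-] = 0.003398/0.02926 = 0.1162 M.
Kb = Kw/Ka = 1.0e-14 / 1.8 x 10^-4 = 5.56e-11.
[OH^-] = sqrt(Kb x [HCOO-]) = sqrt(5.56e-11 x 0.1162) = 2.54e-6 M.
pOH = 5.60, so pH = 14.00 - 5.60 = 8.40.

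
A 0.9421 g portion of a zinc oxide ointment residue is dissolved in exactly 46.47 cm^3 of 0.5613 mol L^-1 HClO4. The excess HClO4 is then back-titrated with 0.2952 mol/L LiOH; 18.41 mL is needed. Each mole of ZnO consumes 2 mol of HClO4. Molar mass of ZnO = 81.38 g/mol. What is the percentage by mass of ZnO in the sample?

89.2%

Total n(HClO4) added = 0.5613 x 0.04647 = 0.02608 mol.
n(LiOH) used = 0.2952 x 0.01841 = 0.005435 mol, which equals the excess n(HClO4).
So n(HClO4) consumed by the sample = 0.02608 - 0.005435 = 0.02065 mol.
n(ZnO) = 0.02065 / 2 = 0.01032 mol.
mass ZnO = 0.01032 x 81.38 = 0.8402 g, so %ZnO = 0.8402/0.9421 x 100 = 89.2%.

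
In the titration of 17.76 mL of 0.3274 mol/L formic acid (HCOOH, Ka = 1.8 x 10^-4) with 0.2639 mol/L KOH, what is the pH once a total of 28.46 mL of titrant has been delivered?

n(acid) = 0.3274 x 0.01776 = 0.005815 mol; n(KOH) added = 0.2639 x 0.02846 = 0.007511 mol.
Base is in excess by 0.007511 - 0.005815 = 0.001696 mol in a total volume of 0.04622 L.
[OH^-] = 0.001696/0.04622 = 0.03669 M, so pOH = 1.44 and pH = 14.00 - 1.44 = 12.56.

12.56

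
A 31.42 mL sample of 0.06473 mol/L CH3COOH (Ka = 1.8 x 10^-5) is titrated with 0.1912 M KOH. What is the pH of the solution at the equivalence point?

8.71

n(CH3COOH) = 0.06473 x 0.03142 = 0.002034 mol; V(KOH) at equivalence = 0.002034/0.1912 = 0.01064 L.
At equivalence all the acid is converted to CH3COO-; total volume = 0.03142 + 0.01064 = 0.04206 L, so [CH3COO-] = 0.002034/0.04206 = 0.04836 M.
Kb = Kw/Ka = 1.0e-14 / 1.8 x 10^-5 = 5.56e-10.
[OH^-] = sqrt(Kb x [CH3COO-]) = sqrt(5.56e-10 x 0.04836) = 5.18e-6 M.
pOH = 5.29, so pH = 14.00 - 5.29 = 8.71.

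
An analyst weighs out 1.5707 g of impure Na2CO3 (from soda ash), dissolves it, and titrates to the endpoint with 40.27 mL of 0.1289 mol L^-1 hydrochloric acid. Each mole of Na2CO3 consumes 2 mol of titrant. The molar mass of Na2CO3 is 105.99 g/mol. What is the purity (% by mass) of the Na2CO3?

n(HCl) = 0.1289 x 0.04027 = 0.005191 mol.
n(Na2CO3) = 0.005191 / 2 = 0.002595 mol.
mass of Na2CO3 = 0.002595 x 105.99 = 0.2751 g.
% purity = 0.2751 / 1.5707 x 100 = 17.5%.

17.5%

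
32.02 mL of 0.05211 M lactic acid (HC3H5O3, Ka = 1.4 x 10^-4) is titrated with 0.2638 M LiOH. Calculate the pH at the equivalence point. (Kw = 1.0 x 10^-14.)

n(HC3H5O3) = 0.05211 x 0.03202 = 0.001669 mol; V(LiOH) at equivalence = 0.001669/0.2638 = 0.006325 L.
At equivalence all the acid is converted to C3H5O3-; total volume = 0.03202 + 0.006325 = 0.03835 L, so [C3H5O3-] = 0.001669/0.03835 = 0.04351 M.
Kb = Kw/Ka = 1.0e-14 / 1.4 x 10^-4 = 7.14e-11.
[OH^-] = sqrt(Kb x [C3H5O3-]) = sqrt(7.14e-11 x 0.04351) = 1.76e-6 M.
pOH = 5.75, so pH = 14.00 - 5.75 = 8.25.

8.25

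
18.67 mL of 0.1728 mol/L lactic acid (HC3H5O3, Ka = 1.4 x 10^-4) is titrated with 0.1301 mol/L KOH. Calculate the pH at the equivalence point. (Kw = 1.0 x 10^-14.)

8.36

n(HC3H5O3) = 0.1728 x 0.01867 = 0.003226 mol; V(KOH) at equivalence = 0.003226/0.1301 = 0.02480 L.
At equivalence all the acid is converted to C3H5O3-; total volume = 0.01867 + 0.02480 = 0.04347 L, so [C3H5O3-] = 0.003226/0.04347 = 0.07422 M.
Kb = Kw/Ka = 1.0e-14 / 1.4 x 10^-4 = 7.14e-11.
[OH^-] = sqrt(Kb x [C3H5O3-]) = sqrt(7.14e-11 x 0.07422) = 2.30e-6 M.
pOH = 5.64, so pH = 14.00 - 5.64 = 8.36.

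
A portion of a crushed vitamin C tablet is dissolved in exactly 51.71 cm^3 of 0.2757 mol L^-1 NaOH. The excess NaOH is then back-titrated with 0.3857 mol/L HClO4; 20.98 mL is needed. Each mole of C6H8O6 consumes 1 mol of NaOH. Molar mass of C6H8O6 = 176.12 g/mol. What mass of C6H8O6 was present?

1.09 g

Total n(NaOH) added = 0.2757 x 0.05171 = 0.01426 mol.
n(HClO4) used = 0.3857 x 0.02098 = 0.008092 mol, which equals the excess n(NaOH).
So n(NaOH) consumed by the sample = 0.01426 - 0.008092 = 0.006164 mol.
n(C6H8O6) = 0.006164 / 1 = 0.006164 mol.
mass = 0.006164 mol x 176.12 g/mol = 1.09 g.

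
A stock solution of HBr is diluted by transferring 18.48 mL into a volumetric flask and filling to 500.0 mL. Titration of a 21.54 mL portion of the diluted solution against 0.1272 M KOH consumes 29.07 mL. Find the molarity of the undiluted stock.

n(KOH) = 0.1272 x 0.02907 = 0.003698 mol.
n(HBr) in the aliquot = 0.003698 mol.
[diluted HBr] = 0.003698 / 0.02154 = 0.1717 M.
Dilution factor = 500.0/18.48 = 27.06, so [stock] = 0.1717 x 27.06 = 4.64 M.

4.64 M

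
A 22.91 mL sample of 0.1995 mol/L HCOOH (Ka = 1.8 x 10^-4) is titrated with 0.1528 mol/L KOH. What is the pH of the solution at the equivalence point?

8.34

n(HCOOH) = 0.1995 x 0.02291 = 0.004571 mol; V(KOH) at equivalence = 0.004571/0.1528 = 0.02991 L.
At equivalence all the acid is converted to HCOO-; total volume = 0.02291 + 0.02991 = 0.05282 L, so [HCOO-] = 0.004571/0.05282 = 0.08653 M.
Kb = Kw/Ka = 1.0e-14 / 1.8 x 10^-4 = 5.56e-11.
[OH^-] = sqrt(Kb x [HCOO-]) = sqrt(5.56e-11 x 0.08653) = 2.19e-6 M.
pOH = 5.66, so pH = 14.00 - 5.66 = 8.34.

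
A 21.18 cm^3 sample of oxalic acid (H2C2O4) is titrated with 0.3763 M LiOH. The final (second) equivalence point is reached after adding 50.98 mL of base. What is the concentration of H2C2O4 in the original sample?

n(LiOH) = 0.3763 x 0.05098 = 0.01918 mol.
At the final (second) equivalence point, 2 mol OH^- react per mol H2C2O4, so n(H2C2O4) = 0.01918 / 2 = 0.009592 mol.
[H2C2O4] = 0.009592 / 0.02118 L = 0.453 M.

0.453 M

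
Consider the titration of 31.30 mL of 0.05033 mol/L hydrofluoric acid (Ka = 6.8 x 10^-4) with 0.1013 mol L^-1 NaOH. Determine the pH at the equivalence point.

n(HF) = 0.05033 x 0.03130 = 0.001575 mol; V(NaOH) at equivalence = 0.001575/0.1013 = 0.01555 L.
At equivalence all the acid is converted to F-; total volume = 0.03130 + 0.01555 = 0.04685 L, so [F-] = 0.001575/0.04685 = 0.03362 M.
Kb = Kw/Ka = 1.0e-14 / 6.8 x 10^-4 = 1.47e-11.
[OH^-] = sqrt(Kb x [F-]) = sqrt(1.47e-11 x 0.03362) = 7.03e-7 M.
pOH = 6.15, so pH = 14.00 - 6.15 = 7.85.

7.85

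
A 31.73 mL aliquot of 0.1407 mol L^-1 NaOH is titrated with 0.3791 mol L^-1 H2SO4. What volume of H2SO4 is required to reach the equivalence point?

n(NaOH) = 0.1407 mol/L x 0.03173 L = 0.004464 mol.
The neutralisation is 2 NaOH : 1 H2SO4, so n(H2SO4) = 0.004464 x 1/2 = 0.002232 mol.
V(H2SO4) = 0.002232 / 0.3791 = 0.005888 L = 5.89 mL.

5.89 mL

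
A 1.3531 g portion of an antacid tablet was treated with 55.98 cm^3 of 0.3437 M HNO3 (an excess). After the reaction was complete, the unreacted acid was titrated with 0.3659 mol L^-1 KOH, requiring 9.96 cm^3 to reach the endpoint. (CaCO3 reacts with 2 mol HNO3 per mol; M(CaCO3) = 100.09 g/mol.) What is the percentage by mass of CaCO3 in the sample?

57.7%

Total n(HNO3) added = 0.3437 x 0.05598 = 0.01924 mol.
n(KOH) used = 0.3659 x 0.009960 = 0.003644 mol, which equals the excess n(HNO3).
So n(HNO3) consumed by the sample = 0.01924 - 0.003644 = 0.01560 mol.
n(CaCO3) = 0.01560 / 2 = 0.007798 mol.
mass CaCO3 = 0.007798 x 100.09 = 0.7805 g, so %CaCO3 = 0.7805/1.3531 x 100 = 57.7%.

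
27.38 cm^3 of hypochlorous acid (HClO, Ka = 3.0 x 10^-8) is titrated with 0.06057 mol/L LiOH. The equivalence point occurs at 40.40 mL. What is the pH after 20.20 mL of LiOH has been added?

7.52

20.20 mL is exactly half the equivalence volume (40.40/2), i.e. the half-equivalence point.
There, n(HA) = n(A^-), so pH = pKa = -log(3.0 x 10^-8) = 7.52.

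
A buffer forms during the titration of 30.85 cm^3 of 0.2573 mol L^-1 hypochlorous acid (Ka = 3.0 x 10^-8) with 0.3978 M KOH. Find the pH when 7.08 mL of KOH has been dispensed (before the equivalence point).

Initial n(HClO) = 0.2573 x 0.03085 = 0.007938 mol.
n(KOH) added = 0.3978 x 0.007080 = 0.002816 mol, converting that many moles of HClO to ClO-.
Remaining n(HClO) = 0.005121 mol; n(ClO-) = 0.002816 mol.
By Henderson-Hasselbalch, pH = pKa + log([A^-]/[HA]) = 7.52 + log(0.002816/0.005121) = 7.52 + (-0.26) = 7.26.

7.26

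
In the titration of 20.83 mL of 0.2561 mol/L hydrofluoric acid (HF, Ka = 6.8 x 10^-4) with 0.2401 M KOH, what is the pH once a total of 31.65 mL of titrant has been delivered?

n(acid) = 0.2561 x 0.02083 = 0.005335 mol; n(KOH) added = 0.2401 x 0.03165 = 0.007599 mol.
Base is in excess by 0.007599 - 0.005335 = 0.002265 mol in a total volume of 0.05248 L.
[OH^-] = 0.002265/0.05248 = 0.04315 M, so pOH = 1.37 and pH = 14.00 - 1.37 = 12.63.

12.63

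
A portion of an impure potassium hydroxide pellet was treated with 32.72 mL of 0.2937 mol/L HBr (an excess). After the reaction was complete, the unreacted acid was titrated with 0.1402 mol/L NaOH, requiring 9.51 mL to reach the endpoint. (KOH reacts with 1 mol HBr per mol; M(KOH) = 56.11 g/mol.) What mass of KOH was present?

0.464 g

Total n(HBr) added = 0.2937 x 0.03272 = 0.009610 mol.
n(NaOH) used = 0.1402 x 0.009510 = 0.001333 mol, which equals the excess n(HBr).
So n(HBr) consumed by the sample = 0.009610 - 0.001333 = 0.008277 mol.
n(KOH) = 0.008277 / 1 = 0.008277 mol.
mass = 0.008277 mol x 56.11 g/mol = 0.464 g.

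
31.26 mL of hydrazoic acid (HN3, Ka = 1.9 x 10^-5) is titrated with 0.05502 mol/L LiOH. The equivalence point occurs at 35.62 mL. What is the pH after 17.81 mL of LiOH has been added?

4.72

17.81 mL is exactly half the equivalence volume (35.62/2), i.e. the half-equivalence point.
There, n(HA) = n(A^-), so pH = pKa = -log(1.9 x 10^-5) = 4.72.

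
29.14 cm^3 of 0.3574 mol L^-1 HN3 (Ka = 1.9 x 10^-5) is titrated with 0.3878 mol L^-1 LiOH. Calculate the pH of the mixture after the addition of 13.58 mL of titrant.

Initial n(HN3) = 0.3574 x 0.02914 = 0.01041 mol.
n(LiOH) added = 0.3878 x 0.01358 = 0.005266 mol, converting that many moles of HN3 to N3-.
Remaining n(HN3) = 0.005148 mol; n(N3-) = 0.005266 mol.
By Henderson-Hasselbalch, pH = pKa + log([A^-]/[HA]) = 4.72 + log(0.005266/0.005148) = 4.72 + (+0.01) = 4.73.

4.73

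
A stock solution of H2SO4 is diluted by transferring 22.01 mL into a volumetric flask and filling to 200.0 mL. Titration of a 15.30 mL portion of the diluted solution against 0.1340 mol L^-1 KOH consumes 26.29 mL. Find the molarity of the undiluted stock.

n(KOH) = 0.1340 x 0.02629 = 0.003523 mol.
n(H2SO4) in the aliquot = 0.003523 x 1/2 = 0.001761 mol.
[diluted H2SO4] = 0.001761 / 0.01530 = 0.1151 M.
Dilution factor = 200.0/22.01 = 9.087, so [stock] = 0.1151 x 9.087 = 1.05 M.

1.05 M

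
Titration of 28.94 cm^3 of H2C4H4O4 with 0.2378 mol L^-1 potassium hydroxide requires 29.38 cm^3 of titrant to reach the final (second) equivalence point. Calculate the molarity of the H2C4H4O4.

0.121 M

n(KOH) = 0.2378 x 0.02938 = 0.006987 mol.
At the final (second) equivalence point, 2 mol OH^- react per mol H2C4H4O4, so n(H2C4H4O4) = 0.006987 / 2 = 0.003493 mol.
[H2C4H4O4] = 0.003493 / 0.02894 L = 0.121 M.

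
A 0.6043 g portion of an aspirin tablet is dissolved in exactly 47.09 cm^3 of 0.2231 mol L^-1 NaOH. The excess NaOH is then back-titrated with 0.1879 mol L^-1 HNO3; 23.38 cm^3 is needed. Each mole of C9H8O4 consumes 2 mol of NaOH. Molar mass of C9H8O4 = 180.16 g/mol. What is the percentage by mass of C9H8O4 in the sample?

91.1%

Total n(NaOH) added = 0.2231 x 0.04709 = 0.01051 mol.
n(HNO3) used = 0.1879 x 0.02338 = 0.004393 mol, which equals the excess n(NaOH).
So n(NaOH) consumed by the sample = 0.01051 - 0.004393 = 0.006113 mol.
n(C9H8O4) = 0.006113 / 2 = 0.003056 mol.
mass C9H8O4 = 0.003056 x 180.16 = 0.5506 g, so %C9H8O4 = 0.5506/0.6043 x 100 = 91.1%.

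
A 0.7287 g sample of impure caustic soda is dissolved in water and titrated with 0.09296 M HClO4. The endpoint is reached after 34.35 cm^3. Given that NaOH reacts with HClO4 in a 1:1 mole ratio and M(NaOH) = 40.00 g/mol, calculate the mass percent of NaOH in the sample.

n(HClO4) = 0.09296 x 0.03435 = 0.003193 mol.
n(NaOH) = 0.003193 / 1 = 0.003193 mol.
mass of NaOH = 0.003193 x 40.00 = 0.1277 g.
% purity = 0.1277 / 0.7287 x 100 = 17.5%.

17.5%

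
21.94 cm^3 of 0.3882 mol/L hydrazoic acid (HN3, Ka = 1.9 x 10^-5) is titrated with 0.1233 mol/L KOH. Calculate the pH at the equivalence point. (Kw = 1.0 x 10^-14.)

n(HN3) = 0.3882 x 0.02194 = 0.008517 mol; V(KOH) at equivalence = 0.008517/0.1233 = 0.06908 L.
At equivalence all the acid is converted to N3-; total volume = 0.02194 + 0.06908 = 0.09102 L, so [N3-] = 0.008517/0.09102 = 0.09358 M.
Kb = Kw/Ka = 1.0e-14 / 1.9 x 10^-5 = 5.26e-10.
[OH^-] = sqrt(Kb x [N3-]) = sqrt(5.26e-10 x 0.09358) = 7.02e-6 M.
pOH = 5.15, so pH = 14.00 - 5.15 = 8.85.

8.85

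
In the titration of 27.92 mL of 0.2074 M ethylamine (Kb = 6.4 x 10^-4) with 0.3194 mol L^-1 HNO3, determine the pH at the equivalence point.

5.85

n(C2H5NH2) = 0.2074 x 0.02792 = 0.005791 mol; V(HNO3) at equivalence = 0.005791/0.3194 = 0.01813 L.
At equivalence the base is fully converted to C2H5NH3+; total volume = 0.04605 L, so [C2H5NH3+] = 0.005791/0.04605 = 0.1257 M.
Ka(C2H5NH3+) = Kw/Kb = 1.0e-14 / 6.4 x 10^-4 = 1.56e-11.
[H^+] = sqrt(Ka x [C2H5NH3+]) = sqrt(1.56e-11 x 0.1257) = 1.40e-6 M.
pH = -log(1.40e-6) = 5.85.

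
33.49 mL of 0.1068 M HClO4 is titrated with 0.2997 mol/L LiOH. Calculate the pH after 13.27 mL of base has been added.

11.93

n(acid) = 0.1068 x 0.03349 = 0.003577 mol; n(LiOH) added = 0.2997 x 0.01327 = 0.003977 mol.
Base is in excess by 0.003977 - 0.003577 = 0.0004003 mol in a total volume of 0.04676 L.
[OH^-] = 0.0004003/0.04676 = 0.008560 M, so pOH = 2.07 and pH = 14.00 - 2.07 = 11.93.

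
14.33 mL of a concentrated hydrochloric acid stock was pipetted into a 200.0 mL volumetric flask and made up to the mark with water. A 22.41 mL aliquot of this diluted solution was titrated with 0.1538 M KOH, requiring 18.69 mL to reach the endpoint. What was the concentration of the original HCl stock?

n(KOH) = 0.1538 x 0.01869 = 0.002875 mol.
n(HCl) in the aliquot = 0.002875 mol.
[diluted HCl] = 0.002875 / 0.02241 = 0.1283 M.
Dilution factor = 200.0/14.33 = 13.96, so [stock] = 0.1283 x 13.96 = 1.79 M.

1.79 M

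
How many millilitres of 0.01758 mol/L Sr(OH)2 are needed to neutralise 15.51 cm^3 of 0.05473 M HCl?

n(HCl) = 0.05473 mol/L x 0.01551 L = 0.0008489 mol.
The neutralisation is 2 HCl : 1 Sr(OH)2, so n(Sr(OH)2) = 0.0008489 x 1/2 = 0.0004244 mol.
V(Sr(OH)2) = 0.0004244 / 0.01758 = 0.02414 L = 24.1 mL.

24.1 mL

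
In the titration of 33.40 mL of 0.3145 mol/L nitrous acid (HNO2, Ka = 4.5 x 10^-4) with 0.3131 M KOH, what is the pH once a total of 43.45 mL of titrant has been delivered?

n(acid) = 0.3145 x 0.03340 = 0.01050 mol; n(KOH) added = 0.3131 x 0.04345 = 0.01360 mol.
Base is in excess by 0.01360 - 0.01050 = 0.003100 mol in a total volume of 0.07685 L.
[OH^-] = 0.003100/0.07685 = 0.04034 M, so pOH = 1.39 and pH = 14.00 - 1.39 = 12.61.

12.61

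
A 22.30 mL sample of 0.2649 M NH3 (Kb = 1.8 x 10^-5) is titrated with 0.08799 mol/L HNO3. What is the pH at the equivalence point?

5.22

n(NH3) = 0.2649 x 0.02230 = 0.005907 mol; V(HNO3) at equivalence = 0.005907/0.08799 = 0.06714 L.
At equivalence the base is fully converted to NH4+; total volume = 0.08944 L, so [NH4+] = 0.005907/0.08944 = 0.06605 M.
Ka(NH4+) = Kw/Kb = 1.0e-14 / 1.8 x 10^-5 = 5.56e-10.
[H^+] = sqrt(Ka x [NH4+]) = sqrt(5.56e-10 x 0.06605) = 6.06e-6 M.
pH = -log(6.06e-6) = 5.22.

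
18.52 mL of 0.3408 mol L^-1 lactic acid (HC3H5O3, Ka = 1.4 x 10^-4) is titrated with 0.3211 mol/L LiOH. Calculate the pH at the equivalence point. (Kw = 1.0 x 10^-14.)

8.54

n(HC3H5O3) = 0.3408 x 0.01852 = 0.006312 mol; V(LiOH) at equivalence = 0.006312/0.3211 = 0.01966 L.
At equivalence all the acid is converted to C3H5O3-; total volume = 0.01852 + 0.01966 = 0.03818 L, so [C3H5O3-] = 0.006312/0.03818 = 0.1653 M.
Kb = Kw/Ka = 1.0e-14 / 1.4 x 10^-4 = 7.14e-11.
[OH^-] = sqrt(Kb x [C3H5O3-]) = sqrt(7.14e-11 x 0.1653) = 3.44e-6 M.
pOH = 5.46, so pH = 14.00 - 5.46 = 8.54.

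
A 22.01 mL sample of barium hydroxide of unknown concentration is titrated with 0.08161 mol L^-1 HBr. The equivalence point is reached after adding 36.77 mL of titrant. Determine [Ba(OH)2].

0.0682 M

n(HBr) delivered = 0.08161 x 0.03677 = 0.003001 mol.
The reaction is 1 Ba(OH)2 + 2 HBr, so n(Ba(OH)2) = 0.003001 x 1/2 = 0.001500 mol.
[Ba(OH)2] = 0.001500 mol / 0.02201 L = 0.0682 M.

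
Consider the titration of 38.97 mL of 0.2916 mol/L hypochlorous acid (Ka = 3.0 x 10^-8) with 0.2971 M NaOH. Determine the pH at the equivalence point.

n(HClO) = 0.2916 x 0.03897 = 0.01136 mol; V(NaOH) at equivalence = 0.01136/0.2971 = 0.03825 L.
At equivalence all the acid is converted to ClO-; total volume = 0.03897 + 0.03825 = 0.07722 L, so [ClO-] = 0.01136/0.07722 = 0.1472 M.
Kb = Kw/Ka = 1.0e-14 / 3.0 x 10^-8 = 3.33e-7.
[OH^-] = sqrt(Kb x [ClO-]) = sqrt(3.33e-7 x 0.1472) = 0.000221 M.
pOH = 3.65, so pH = 14.00 - 3.65 = 10.35.

10.35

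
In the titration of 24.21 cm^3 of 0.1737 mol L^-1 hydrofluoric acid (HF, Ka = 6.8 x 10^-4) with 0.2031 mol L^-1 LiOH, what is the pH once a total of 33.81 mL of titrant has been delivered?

n(acid) = 0.1737 x 0.02421 = 0.004205 mol; n(LiOH) added = 0.2031 x 0.03381 = 0.006867 mol.
Base is in excess by 0.006867 - 0.004205 = 0.002662 mol in a total volume of 0.05802 L.
[OH^-] = 0.002662/0.05802 = 0.04587 M, so pOH = 1.34 and pH = 14.00 - 1.34 = 12.66.

12.66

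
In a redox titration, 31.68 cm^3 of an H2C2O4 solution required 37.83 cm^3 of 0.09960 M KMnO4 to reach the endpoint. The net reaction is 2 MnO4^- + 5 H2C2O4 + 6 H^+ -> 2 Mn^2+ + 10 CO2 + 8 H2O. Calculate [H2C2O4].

0.297 M

n(KMnO4) = 0.09960 x 0.03783 = 0.003768 mol.
From the balanced equation, 2 mol KMnO4 reacts with 5 mol H2C2O4, so n(H2C2O4) = 0.003768 x 5/2 = 0.009420 mol.
[H2C2O4] = 0.009420 / 0.03168 L = 0.297 M.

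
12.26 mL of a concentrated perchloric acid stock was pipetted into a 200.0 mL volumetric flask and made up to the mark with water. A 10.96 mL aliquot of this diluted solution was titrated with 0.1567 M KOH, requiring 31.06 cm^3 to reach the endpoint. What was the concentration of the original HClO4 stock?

n(KOH) = 0.1567 x 0.03106 = 0.004867 mol.
n(HClO4) in the aliquot = 0.004867 mol.
[diluted HClO4] = 0.004867 / 0.01096 = 0.4441 M.
Dilution factor = 200.0/12.26 = 16.31, so [stock] = 0.4441 x 16.31 = 7.24 M.

7.24 M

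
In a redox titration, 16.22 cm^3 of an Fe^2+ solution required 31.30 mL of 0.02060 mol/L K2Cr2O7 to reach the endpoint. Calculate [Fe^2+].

n(K2Cr2O7) = 0.02060 x 0.03130 = 0.0006448 mol.
From the balanced equation, 1 mol K2Cr2O7 reacts with 6 mol Fe^2+, so n(Fe^2+) = 0.0006448 x 6/1 = 0.003869 mol.
[Fe^2+] = 0.003869 / 0.01622 L = 0.239 M.

0.239 M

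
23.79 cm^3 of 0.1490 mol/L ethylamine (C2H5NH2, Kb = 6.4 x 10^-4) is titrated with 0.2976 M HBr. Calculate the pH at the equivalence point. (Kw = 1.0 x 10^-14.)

5.90

n(C2H5NH2) = 0.1490 x 0.02379 = 0.003545 mol; V(HBr) at equivalence = 0.003545/0.2976 = 0.01191 L.
At equivalence the base is fully converted to C2H5NH3+; total volume = 0.03570 L, so [C2H5NH3+] = 0.003545/0.03570 = 0.09929 M.
Ka(C2H5NH3+) = Kw/Kb = 1.0e-14 / 6.4 x 10^-4 = 1.56e-11.
[H^+] = sqrt(Ka x [C2H5NH3+]) = sqrt(1.56e-11 x 0.09929) = 1.25e-6 M.
pH = -log(1.25e-6) = 5.90.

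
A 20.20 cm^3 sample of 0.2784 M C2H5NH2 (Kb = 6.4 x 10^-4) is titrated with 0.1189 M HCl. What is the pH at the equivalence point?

5.94

n(C2H5NH2) = 0.2784 x 0.02020 = 0.005624 mol; V(HCl) at equivalence = 0.005624/0.1189 = 0.04730 L.
At equivalence the base is fully converted to C2H5NH3+; total volume = 0.06750 L, so [C2H5NH3+] = 0.005624/0.06750 = 0.08332 M.
Ka(C2H5NH3+) = Kw/Kb = 1.0e-14 / 6.4 x 10^-4 = 1.56e-11.
[H^+] = sqrt(Ka x [C2H5NH3+]) = sqrt(1.56e-11 x 0.08332) = 1.14e-6 M.
pH = -log(1.14e-6) = 5.94.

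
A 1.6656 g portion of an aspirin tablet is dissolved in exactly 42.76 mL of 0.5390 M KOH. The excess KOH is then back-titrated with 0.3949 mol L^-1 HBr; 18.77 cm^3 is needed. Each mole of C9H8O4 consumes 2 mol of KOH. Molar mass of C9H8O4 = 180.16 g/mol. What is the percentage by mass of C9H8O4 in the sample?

84.6%

Total n(KOH) added = 0.5390 x 0.04276 = 0.02305 mol.
n(HBr) used = 0.3949 x 0.01877 = 0.007412 mol, which equals the excess n(KOH).
So n(KOH) consumed by the sample = 0.02305 - 0.007412 = 0.01564 mol.
n(C9H8O4) = 0.01564 / 2 = 0.007818 mol.
mass C9H8O4 = 0.007818 x 180.16 = 1.408 g, so %C9H8O4 = 1.408/1.6656 x 100 = 84.6%.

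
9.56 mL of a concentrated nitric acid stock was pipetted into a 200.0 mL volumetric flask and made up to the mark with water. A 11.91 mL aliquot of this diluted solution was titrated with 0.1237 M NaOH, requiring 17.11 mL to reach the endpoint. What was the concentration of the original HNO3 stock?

3.72 M

n(NaOH) = 0.1237 x 0.01711 = 0.002117 mol.
n(HNO3) in the aliquot = 0.002117 mol.
[diluted HNO3] = 0.002117 / 0.01191 = 0.1777 M.
Dilution factor = 200.0/9.560 = 20.92, so [stock] = 0.1777 x 20.92 = 3.72 M.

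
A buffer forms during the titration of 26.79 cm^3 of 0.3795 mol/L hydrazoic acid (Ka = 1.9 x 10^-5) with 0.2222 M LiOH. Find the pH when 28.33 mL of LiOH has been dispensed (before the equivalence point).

Initial n(HN3) = 0.3795 x 0.02679 = 0.01017 mol.
n(LiOH) added = 0.2222 x 0.02833 = 0.006295 mol, converting that many moles of HN3 to N3-.
Remaining n(HN3) = 0.003872 mol; n(N3-) = 0.006295 mol.
By Henderson-Hasselbalch, pH = pKa + log([A^-]/[HA]) = 4.72 + log(0.006295/0.003872) = 4.72 + (+0.21) = 4.93.

4.93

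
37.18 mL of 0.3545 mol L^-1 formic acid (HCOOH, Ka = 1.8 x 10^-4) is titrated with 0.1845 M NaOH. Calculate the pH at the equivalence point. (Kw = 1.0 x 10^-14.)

n(HCOOH) = 0.3545 x 0.03718 = 0.01318 mol; V(NaOH) at equivalence = 0.01318/0.1845 = 0.07144 L.
At equivalence all the acid is converted to HCOO-; total volume = 0.03718 + 0.07144 = 0.1086 L, so [HCOO-] = 0.01318/0.1086 = 0.1213 M.
Kb = Kw/Ka = 1.0e-14 / 1.8 x 10^-4 = 5.56e-11.
[OH^-] = sqrt(Kb x [HCOO-]) = sqrt(5.56e-11 x 0.1213) = 2.60e-6 M.
pOH = 5.59, so pH = 14.00 - 5.59 = 8.41.

8.41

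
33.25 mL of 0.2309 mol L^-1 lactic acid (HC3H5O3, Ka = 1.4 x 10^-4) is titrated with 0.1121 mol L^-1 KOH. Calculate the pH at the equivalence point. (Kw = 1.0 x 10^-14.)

8.37

n(HC3H5O3) = 0.2309 x 0.03325 = 0.007677 mol; V(KOH) at equivalence = 0.007677/0.1121 = 0.06849 L.
At equivalence all the acid is converted to C3H5O3-; total volume = 0.03325 + 0.06849 = 0.1017 L, so [C3H5O3-] = 0.007677/0.1017 = 0.07546 M.
Kb = Kw/Ka = 1.0e-14 / 1.4 x 10^-4 = 7.14e-11.
[OH^-] = sqrt(Kb x [C3H5O3-]) = sqrt(7.14e-11 x 0.07546) = 2.32e-6 M.
pOH = 5.63, so pH = 14.00 - 5.63 = 8.37.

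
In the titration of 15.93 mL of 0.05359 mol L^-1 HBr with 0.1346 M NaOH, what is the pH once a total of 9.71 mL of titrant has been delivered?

12.25

n(acid) = 0.05359 x 0.01593 = 0.0008537 mol; n(NaOH) added = 0.1346 x 0.009710 = 0.001307 mol.
Base is in excess by 0.001307 - 0.0008537 = 0.0004533 mol in a total volume of 0.02564 L.
[OH^-] = 0.0004533/0.02564 = 0.01768 M, so pOH = 1.75 and pH = 14.00 - 1.75 = 12.25.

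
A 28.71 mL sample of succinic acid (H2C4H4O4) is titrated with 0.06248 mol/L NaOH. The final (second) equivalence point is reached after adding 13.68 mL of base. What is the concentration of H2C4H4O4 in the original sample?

n(NaOH) = 0.06248 x 0.01368 = 0.0008547 mol.
At the final (second) equivalence point, 2 mol OH^- react per mol H2C4H4O4, so n(H2C4H4O4) = 0.0008547 / 2 = 0.0004274 mol.
[H2C4H4O4] = 0.0004274 / 0.02871 L = 0.0149 M.

0.0149 M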